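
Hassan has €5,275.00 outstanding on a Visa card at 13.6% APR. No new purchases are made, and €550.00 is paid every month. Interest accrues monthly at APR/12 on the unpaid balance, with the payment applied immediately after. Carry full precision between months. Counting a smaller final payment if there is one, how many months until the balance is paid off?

Monthly rate r = 13.6%/12 = 1.13333% = 0.0113333.
Recurrence: B ← B·(1+r) − €550.00.
Month 1: interest €59.78; balance after payment €4,784.78.
Month 2: interest €54.23; balance after payment €4,289.01.
Closed form: n = −ln(1 − rB₀/P)/ln(1+r) = −ln(0.8913)/ln(1.01133) ≈ 10.211, so the balance reaches zero during payment 11.

11 payments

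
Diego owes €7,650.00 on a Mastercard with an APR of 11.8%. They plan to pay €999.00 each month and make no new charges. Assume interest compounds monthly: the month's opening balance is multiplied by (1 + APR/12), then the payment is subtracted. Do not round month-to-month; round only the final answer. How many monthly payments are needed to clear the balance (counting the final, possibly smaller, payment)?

Monthly rate r = 11.8%/12 = 0.983333% = 0.00983333.
Recurrence: B ← B·(1+r) − €999.00.
Month 1: interest €75.23; balance after payment €6,726.23.
Month 2: interest €66.14; balance after payment €5,793.37.
Closed form: n = −ln(1 − rB₀/P)/ln(1+r) = −ln(0.9247)/ln(1.00983) ≈ 8.000, so the balance reaches zero during payment 9.

9 months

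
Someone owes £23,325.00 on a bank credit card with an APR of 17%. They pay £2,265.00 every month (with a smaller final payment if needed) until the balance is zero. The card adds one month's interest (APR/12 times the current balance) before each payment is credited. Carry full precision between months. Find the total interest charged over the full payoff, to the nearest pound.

£2,068

Monthly rate r = 17%/12 = 1.41667% = 0.0141667.
Payoff takes n = ⌈−ln(1 − rB₀/P)/ln(1+r)⌉ = ⌈11.210⌉ = 12 payments; the last is £478.23.
Total paid = 11·£2,265.00 + £478.23 = £25,393.23.
Total interest = total paid − principal = £25,393.23 − £23,325.00 = £2,068.23.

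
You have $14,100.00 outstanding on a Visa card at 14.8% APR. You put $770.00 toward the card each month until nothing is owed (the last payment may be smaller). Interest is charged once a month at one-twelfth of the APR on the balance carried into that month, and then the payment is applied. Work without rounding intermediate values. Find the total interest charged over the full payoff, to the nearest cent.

$1,980.42

Monthly rate r = 14.8%/12 = 1.23333% = 0.0123333.
Payoff takes n = ⌈−ln(1 − rB₀/P)/ln(1+r)⌉ = ⌈20.883⌉ = 21 payments; the last is $680.42.
Total paid = 20·$770.00 + $680.42 = $16,080.42.
Total interest = total paid − principal = $16,080.42 − $14,100.00 = $1,980.42.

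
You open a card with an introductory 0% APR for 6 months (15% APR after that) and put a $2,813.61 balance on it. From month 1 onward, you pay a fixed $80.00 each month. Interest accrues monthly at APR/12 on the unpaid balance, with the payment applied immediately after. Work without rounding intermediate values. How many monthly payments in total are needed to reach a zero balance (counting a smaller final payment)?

Promo months 1–6 at r₀ = 0%/12 = 0; months 7+ at r₁ = 15%/12 = 0.0125.
After month 6 (no interest yet): B = $2,813.61 − 6·$80.00 = $2,333.61.
Then at r₁ with $80.00/mo: n₂ = −ln(1 − r₁·B/P)/ln(1+r₁) ≈ 36.51 → 37 more payments.

43 payments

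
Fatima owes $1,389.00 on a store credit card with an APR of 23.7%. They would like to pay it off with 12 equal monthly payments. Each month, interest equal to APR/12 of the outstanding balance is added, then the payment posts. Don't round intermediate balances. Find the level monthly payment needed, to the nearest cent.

$131.14

Monthly rate r = 23.7%/12 = 1.975% = 0.01975.
Level-payment amortization: P = B₀·r / (1 − (1+r)^(−n)) = 1389.00·0.01975 / (1 − 1.01975^(−12)).
Denominator 1 − (1+r)^(−12) = 0.209184028.
P = 27.4327 / 0.209184028 ≈ 131.14.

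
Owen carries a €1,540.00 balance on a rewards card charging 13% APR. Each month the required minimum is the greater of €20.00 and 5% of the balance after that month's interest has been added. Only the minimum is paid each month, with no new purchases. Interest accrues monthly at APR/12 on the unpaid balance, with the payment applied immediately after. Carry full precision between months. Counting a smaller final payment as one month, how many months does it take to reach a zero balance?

Monthly rate r = 13%/12 = 1.08333% = 0.0108333.
While 5% of the post-interest balance exceeds €20.00, each month B ← (B·(1+r))·(1 − 0.05), i.e. B shrinks by the factor (1+r)·0.95 = 0.96029.
This holds for months 1–34. Entering month 35 the balance is €388.35; 5% of the post-interest balance is now below €20.00, so the flat €20.00 minimum applies from here.
From month 35 a fixed €20.00 at rate r clears €388.35 in 22 more payments. Total: 34 + 22 = 56 months.

56 months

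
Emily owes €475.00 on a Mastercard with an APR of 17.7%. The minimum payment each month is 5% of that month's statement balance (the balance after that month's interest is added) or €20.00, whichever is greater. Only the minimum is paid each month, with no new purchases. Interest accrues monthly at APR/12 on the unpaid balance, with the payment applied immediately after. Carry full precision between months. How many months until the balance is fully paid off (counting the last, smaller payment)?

Monthly rate r = 17.7%/12 = 1.475% = 0.01475.
While 5% of the post-interest balance exceeds €20.00, each month B ← (B·(1+r))·(1 − 0.05), i.e. B shrinks by the factor (1+r)·0.95 = 0.96401.
This holds for months 1–6. Entering month 7 the balance is €381.23; 5% of the post-interest balance is now below €20.00, so the flat €20.00 minimum applies from here.
From month 7 a fixed €20.00 at rate r clears €381.23 in 23 more payments. Total: 6 + 23 = 29 months.

29 months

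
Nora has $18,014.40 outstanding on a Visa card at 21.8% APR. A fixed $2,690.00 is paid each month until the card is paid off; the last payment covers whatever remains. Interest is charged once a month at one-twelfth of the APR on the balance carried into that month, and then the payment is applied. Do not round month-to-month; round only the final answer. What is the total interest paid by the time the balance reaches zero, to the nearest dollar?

Monthly rate r = 21.8%/12 = 1.81667% = 0.0181667.
Payoff takes n = ⌈−ln(1 − rB₀/P)/ln(1+r)⌉ = ⌈7.205⌉ = 8 payments; the last is $555.97.
Total paid = 7·$2,690.00 + $555.97 = $19,385.97.
Total interest = total paid − principal = $19,385.97 − $18,014.40 = $1,371.57.

$1,372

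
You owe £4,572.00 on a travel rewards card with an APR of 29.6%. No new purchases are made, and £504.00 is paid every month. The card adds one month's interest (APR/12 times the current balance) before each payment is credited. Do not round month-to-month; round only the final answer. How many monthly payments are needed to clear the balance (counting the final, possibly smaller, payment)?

11 payments

Monthly rate r = 29.6%/12 = 2.46667% = 0.0246667.
Recurrence: B ← B·(1+r) − £504.00.
Month 1: interest £112.78; balance after payment £4,180.78.
Month 2: interest £103.13; balance after payment £3,779.90.
Closed form: n = −ln(1 − rB₀/P)/ln(1+r) = −ln(0.77624)/ln(1.02467) ≈ 10.395, so the balance reaches zero during payment 11.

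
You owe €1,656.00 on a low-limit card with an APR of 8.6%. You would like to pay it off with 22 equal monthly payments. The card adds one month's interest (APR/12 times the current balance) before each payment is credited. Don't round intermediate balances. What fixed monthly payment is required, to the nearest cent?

Monthly rate r = 8.6%/12 = 0.716667% = 0.00716667.
Level-payment amortization: P = B₀·r / (1 − (1+r)^(−n)) = 1656.00·0.00716667 / (1 − 1.00717^(−22)).
Denominator 1 − (1+r)^(−22) = 0.14538515.
P = 11.868 / 0.14538515 ≈ 81.63.

€81.63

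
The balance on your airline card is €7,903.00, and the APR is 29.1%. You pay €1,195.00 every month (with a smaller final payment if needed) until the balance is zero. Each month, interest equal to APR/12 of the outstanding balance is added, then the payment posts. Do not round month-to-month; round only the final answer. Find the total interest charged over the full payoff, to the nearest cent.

€817.84

Monthly rate r = 29.1%/12 = 2.425% = 0.02425.
Payoff takes n = ⌈−ln(1 − rB₀/P)/ln(1+r)⌉ = ⌈7.295⌉ = 8 payments; the last is €355.84.
Total paid = 7·€1,195.00 + €355.84 = €8,720.84.
Total interest = total paid − principal = €8,720.84 − €7,903.00 = €817.84.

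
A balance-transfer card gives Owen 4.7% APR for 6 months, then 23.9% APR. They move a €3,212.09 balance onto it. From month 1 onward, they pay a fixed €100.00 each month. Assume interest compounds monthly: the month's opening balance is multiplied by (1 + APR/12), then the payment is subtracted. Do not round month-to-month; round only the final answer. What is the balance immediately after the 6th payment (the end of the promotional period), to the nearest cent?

Promo months 1–6 at r₀ = 4.7%/12 = 0.00391667; months 7+ at r₁ = 23.9%/12 = 0.0199167.
After month 6: iterate B ← B·(1+r₀) − €100.00 for 6 months → €2,682.41.

€2,682.41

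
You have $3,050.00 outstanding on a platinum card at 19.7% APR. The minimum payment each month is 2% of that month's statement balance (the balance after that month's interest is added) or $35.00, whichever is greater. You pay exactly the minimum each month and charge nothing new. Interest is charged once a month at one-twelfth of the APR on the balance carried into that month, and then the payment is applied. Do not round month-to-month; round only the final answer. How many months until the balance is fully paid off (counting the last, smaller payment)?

248 months

Monthly rate r = 19.7%/12 = 1.64167% = 0.0164167.
While 2% of the post-interest balance exceeds $35.00, each month B ← (B·(1+r))·(1 − 0.02), i.e. B shrinks by the factor (1+r)·0.98 = 0.99609.
This holds for months 1–146. Entering month 147 the balance is $1,721.02; 2% of the post-interest balance is now below $35.00, so the flat $35.00 minimum applies from here.
From month 147 a fixed $35.00 at rate r clears $1,721.02 in 102 more payments. Total: 146 + 102 = 248 months.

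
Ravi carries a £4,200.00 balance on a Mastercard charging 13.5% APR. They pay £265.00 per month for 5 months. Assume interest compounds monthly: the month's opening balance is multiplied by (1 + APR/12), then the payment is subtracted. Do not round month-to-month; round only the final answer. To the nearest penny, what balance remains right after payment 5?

Monthly rate r = 13.5%/12 = 1.125% = 0.01125.
Each month: B ← B·(1+r) − £265.00.
Month 1: interest £47.25; balance after payment £3,982.25.
Month 2: interest £44.80; balance after payment £3,762.05.
Month 3: interest £42.32; balance after payment £3,539.37.
Month 4: interest £39.82; balance after payment £3,314.19.
Month 5: interest £37.28; balance after payment £3,086.48.

£3,086.48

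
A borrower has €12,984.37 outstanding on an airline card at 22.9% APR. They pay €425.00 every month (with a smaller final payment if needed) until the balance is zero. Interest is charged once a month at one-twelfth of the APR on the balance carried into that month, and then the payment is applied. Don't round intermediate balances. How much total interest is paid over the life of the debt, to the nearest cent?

€6,682.52

Monthly rate r = 22.9%/12 = 1.90833% = 0.0190833.
Payoff takes n = ⌈−ln(1 − rB₀/P)/ln(1+r)⌉ = ⌈46.273⌉ = 47 payments; the last is €116.89.
Total paid = 46·€425.00 + €116.89 = €19,666.89.
Total interest = total paid − principal = €19,666.89 − €12,984.37 = €6,682.52.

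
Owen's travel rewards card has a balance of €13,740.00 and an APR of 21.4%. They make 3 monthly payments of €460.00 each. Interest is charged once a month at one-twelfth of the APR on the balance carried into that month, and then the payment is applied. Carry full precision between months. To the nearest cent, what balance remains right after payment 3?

Monthly rate r = 21.4%/12 = 1.78333% = 0.0178333.
Each month: B ← B·(1+r) − €460.00.
Month 1: interest €245.03; balance after payment €13,525.03.
Month 2: interest €241.20; balance after payment €13,306.23.
Month 3: interest €237.29; balance after payment €13,083.52.

€13,083.52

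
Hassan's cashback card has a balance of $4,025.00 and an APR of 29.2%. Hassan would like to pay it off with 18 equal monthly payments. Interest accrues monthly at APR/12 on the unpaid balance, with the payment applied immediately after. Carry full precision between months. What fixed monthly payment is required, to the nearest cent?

Monthly rate r = 29.2%/12 = 2.43333% = 0.0243333.
Level-payment amortization: P = B₀·r / (1 − (1+r)^(−n)) = 4025.00·0.0243333 / (1 − 1.02433^(−18)).
Denominator 1 − (1+r)^(−18) = 0.351281176.
P = 97.9417 / 0.351281176 ≈ 278.81.

$278.81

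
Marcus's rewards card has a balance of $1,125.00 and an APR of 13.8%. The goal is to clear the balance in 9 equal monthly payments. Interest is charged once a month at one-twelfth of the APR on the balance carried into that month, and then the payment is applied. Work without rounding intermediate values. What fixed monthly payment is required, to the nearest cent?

$132.30

Monthly rate r = 13.8%/12 = 1.15% = 0.0115.
Level-payment amortization: P = B₀·r / (1 − (1+r)^(−n)) = 1125.00·0.0115 / (1 − 1.0115^(−9)).
Denominator 1 − (1+r)^(−9) = 0.0977912889.
P = 12.9375 / 0.0977912889 ≈ 132.30.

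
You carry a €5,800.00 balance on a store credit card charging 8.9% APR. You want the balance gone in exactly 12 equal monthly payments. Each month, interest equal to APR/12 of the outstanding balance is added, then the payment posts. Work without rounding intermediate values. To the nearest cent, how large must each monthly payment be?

Monthly rate r = 8.9%/12 = 0.741667% = 0.00741667.
Level-payment amortization: P = B₀·r / (1 − (1+r)^(−n)) = 5800.00·0.00741667 / (1 − 1.00742^(−12)).
Denominator 1 − (1+r)^(−12) = 0.0848539246.
P = 43.0167 / 0.0848539246 ≈ 506.95.

€506.95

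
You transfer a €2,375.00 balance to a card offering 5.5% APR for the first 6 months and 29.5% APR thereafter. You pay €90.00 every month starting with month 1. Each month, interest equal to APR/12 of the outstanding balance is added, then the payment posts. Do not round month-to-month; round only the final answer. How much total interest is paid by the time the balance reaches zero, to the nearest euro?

€866

Promo months 1–6 at r₀ = 5.5%/12 = 0.00458333; months 7+ at r₁ = 29.5%/12 = 0.0245833.
After month 6: iterate B ← B·(1+r₀) − €90.00 for 6 months → €1,894.84.
Then at r₁ with €90.00/mo: n₂ = −ln(1 − r₁·B/P)/ln(1+r₁) ≈ 30.01 → 31 more payments.
Total paid = 36·€90.00 + €1.29 = €3,241.29; interest = €3,241.29 − €2,375.00 = €866.29.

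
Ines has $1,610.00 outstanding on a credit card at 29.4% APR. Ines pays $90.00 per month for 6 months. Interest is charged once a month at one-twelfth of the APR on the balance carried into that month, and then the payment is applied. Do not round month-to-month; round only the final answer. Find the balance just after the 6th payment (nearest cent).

Monthly rate r = 29.4%/12 = 2.45% = 0.0245.
Each month: B ← B·(1+r) − $90.00.
Month 1: interest $39.44; balance after payment $1,559.44.
Month 2: interest $38.21; balance after payment $1,507.65.
Month 3: interest $36.94; balance after payment $1,454.59.
Month 4: interest $35.64; balance after payment $1,400.23.
Month 5: interest $34.31; balance after payment $1,344.53.
Month 6: interest $32.94; balance after payment $1,287.47.

$1,287.47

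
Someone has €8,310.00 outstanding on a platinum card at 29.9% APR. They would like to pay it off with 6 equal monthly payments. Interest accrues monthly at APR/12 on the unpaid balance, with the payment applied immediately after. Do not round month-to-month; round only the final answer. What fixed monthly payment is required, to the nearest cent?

Monthly rate r = 29.9%/12 = 2.49167% = 0.0249167.
Level-payment amortization: P = B₀·r / (1 − (1+r)^(−n)) = 8310.00·0.0249167 / (1 − 1.02492^(−6)).
Denominator 1 − (1+r)^(−6) = 0.137282382.
P = 207.058 / 0.137282382 ≈ 1508.26.

€1,508.26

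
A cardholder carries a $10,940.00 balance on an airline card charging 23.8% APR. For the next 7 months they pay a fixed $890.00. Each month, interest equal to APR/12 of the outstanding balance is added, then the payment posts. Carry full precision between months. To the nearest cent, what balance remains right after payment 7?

Monthly rate r = 23.8%/12 = 1.98333% = 0.0198333.
Each month: B ← B·(1+r) − $890.00.
Month 1: interest $216.98; balance after payment $10,266.98.
Month 2: interest $203.63; balance after payment $9,580.61.
Month 3: interest $190.02; balance after payment $8,880.62.
Month 4: interest $176.13; balance after payment $8,166.75.
Month 5: interest $161.97; balance after payment $7,438.73.
Month 6: interest $147.53; balance after payment $6,696.26.
Month 7: interest $132.81; balance after payment $5,939.07.

$5,939.07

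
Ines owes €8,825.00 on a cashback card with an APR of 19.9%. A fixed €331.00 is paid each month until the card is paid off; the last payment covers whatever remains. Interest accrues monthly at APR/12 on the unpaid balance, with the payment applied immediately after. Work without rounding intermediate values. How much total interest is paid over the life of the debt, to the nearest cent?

€2,921.44

Monthly rate r = 19.9%/12 = 1.65833% = 0.0165833.
Payoff takes n = ⌈−ln(1 − rB₀/P)/ln(1+r)⌉ = ⌈35.486⌉ = 36 payments; the last is €161.44.
Total paid = 35·€331.00 + €161.44 = €11,746.44.
Total interest = total paid − principal = €11,746.44 − €8,825.00 = €2,921.44.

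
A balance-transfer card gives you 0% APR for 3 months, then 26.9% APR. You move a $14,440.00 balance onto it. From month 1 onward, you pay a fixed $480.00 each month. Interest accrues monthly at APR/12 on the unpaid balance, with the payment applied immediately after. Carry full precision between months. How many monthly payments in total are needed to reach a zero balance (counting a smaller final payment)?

Promo months 1–3 at r₀ = 0%/12 = 0; months 4+ at r₁ = 26.9%/12 = 0.0224167.
After month 3 (no interest yet): B = $14,440.00 − 3·$480.00 = $13,000.00.
Then at r₁ with $480.00/mo: n₂ = −ln(1 − r₁·B/P)/ln(1+r₁) ≈ 42.14 → 43 more payments.

46 payments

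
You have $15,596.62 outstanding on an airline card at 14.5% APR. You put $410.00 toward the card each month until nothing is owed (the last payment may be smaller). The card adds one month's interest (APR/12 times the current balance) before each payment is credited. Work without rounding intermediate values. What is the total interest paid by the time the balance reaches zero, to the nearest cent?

$5,416.03

Monthly rate r = 14.5%/12 = 1.20833% = 0.0120833.
Payoff takes n = ⌈−ln(1 − rB₀/P)/ln(1+r)⌉ = ⌈51.249⌉ = 52 payments; the last is $102.65.
Total paid = 51·$410.00 + $102.65 = $21,012.65.
Total interest = total paid − principal = $21,012.65 − $15,596.62 = $5,416.03.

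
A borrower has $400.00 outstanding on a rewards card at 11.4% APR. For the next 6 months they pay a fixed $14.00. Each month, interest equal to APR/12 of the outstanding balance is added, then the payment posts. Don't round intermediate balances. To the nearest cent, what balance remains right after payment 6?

Monthly rate r = 11.4%/12 = 0.95% = 0.0095.
Each month: B ← B·(1+r) − $14.00.
Month 1: interest $3.80; balance after payment $389.80.
Month 2: interest $3.70; balance after payment $379.50.
Month 3: interest $3.61; balance after payment $369.11.
Month 4: interest $3.51; balance after payment $358.61.
Month 5: interest $3.41; balance after payment $348.02.
Month 6: interest $3.31; balance after payment $337.33.

$337.33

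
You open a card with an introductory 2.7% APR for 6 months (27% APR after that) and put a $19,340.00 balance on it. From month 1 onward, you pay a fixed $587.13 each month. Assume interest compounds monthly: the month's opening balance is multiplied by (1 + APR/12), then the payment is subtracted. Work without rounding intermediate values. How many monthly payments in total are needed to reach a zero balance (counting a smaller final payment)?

49 payments

Promo months 1–6 at r₀ = 2.7%/12 = 0.00225; months 7+ at r₁ = 27%/12 = 0.0225.
After month 6: iterate B ← B·(1+r₀) − $587.13 for 6 months → $16,059.91.
Then at r₁ with $587.13/mo: n₂ = −ln(1 − r₁·B/P)/ln(1+r₁) ≈ 42.95 → 43 more payments.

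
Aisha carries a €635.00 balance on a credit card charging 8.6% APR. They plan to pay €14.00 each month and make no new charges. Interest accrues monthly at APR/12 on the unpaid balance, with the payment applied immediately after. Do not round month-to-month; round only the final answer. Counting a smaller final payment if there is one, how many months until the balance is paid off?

56 payments

Monthly rate r = 8.6%/12 = 0.716667% = 0.00716667.
Recurrence: B ← B·(1+r) − €14.00.
Month 1: interest €4.55; balance after payment €625.55.
Month 2: interest €4.48; balance after payment €616.03.
Closed form: n = −ln(1 − rB₀/P)/ln(1+r) = −ln(0.67494)/ln(1.00717) ≈ 55.052, so the balance reaches zero during payment 56.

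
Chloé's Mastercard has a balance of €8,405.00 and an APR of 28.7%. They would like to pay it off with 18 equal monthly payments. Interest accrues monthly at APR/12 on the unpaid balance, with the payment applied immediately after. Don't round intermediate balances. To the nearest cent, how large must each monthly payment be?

€580.12

Monthly rate r = 28.7%/12 = 2.39167% = 0.0239167.
Level-payment amortization: P = B₀·r / (1 − (1+r)^(−n)) = 8405.00·0.0239167 / (1 − 1.02392^(−18)).
Denominator 1 − (1+r)^(−18) = 0.346512959.
P = 201.02 / 0.346512959 ≈ 580.12.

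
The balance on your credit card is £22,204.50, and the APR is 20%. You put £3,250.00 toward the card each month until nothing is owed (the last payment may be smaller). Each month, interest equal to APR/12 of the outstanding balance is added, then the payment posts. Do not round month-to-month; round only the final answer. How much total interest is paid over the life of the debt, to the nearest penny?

£1,570.89

Monthly rate r = 20%/12 = 1.66667% = 0.0166667.
Payoff takes n = ⌈−ln(1 − rB₀/P)/ln(1+r)⌉ = ⌈7.314⌉ = 8 payments; the last is £1,025.39.
Total paid = 7·£3,250.00 + £1,025.39 = £23,775.39.
Total interest = total paid − principal = £23,775.39 − £22,204.50 = £1,570.89.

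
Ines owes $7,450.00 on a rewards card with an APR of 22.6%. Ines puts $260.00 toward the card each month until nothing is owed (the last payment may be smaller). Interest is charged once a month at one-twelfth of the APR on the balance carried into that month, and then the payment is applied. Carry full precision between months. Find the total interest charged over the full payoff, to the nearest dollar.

$3,361

Monthly rate r = 22.6%/12 = 1.88333% = 0.0188333.
Payoff takes n = ⌈−ln(1 − rB₀/P)/ln(1+r)⌉ = ⌈41.578⌉ = 42 payments; the last is $150.77.
Total paid = 41·$260.00 + $150.77 = $10,810.77.
Total interest = total paid − principal = $10,810.77 − $7,450.00 = $3,360.77.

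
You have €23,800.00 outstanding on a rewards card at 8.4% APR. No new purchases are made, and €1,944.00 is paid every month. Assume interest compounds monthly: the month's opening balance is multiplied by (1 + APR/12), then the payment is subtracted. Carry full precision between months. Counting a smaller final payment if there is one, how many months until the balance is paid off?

Monthly rate r = 8.4%/12 = 0.7% = 0.007.
Recurrence: B ← B·(1+r) − €1,944.00.
Month 1: interest €166.60; balance after payment €22,022.60.
Month 2: interest €154.16; balance after payment €20,232.76.
Closed form: n = −ln(1 − rB₀/P)/ln(1+r) = −ln(0.9143)/ln(1.007) ≈ 12.844, so the balance reaches zero during payment 13.

13 payments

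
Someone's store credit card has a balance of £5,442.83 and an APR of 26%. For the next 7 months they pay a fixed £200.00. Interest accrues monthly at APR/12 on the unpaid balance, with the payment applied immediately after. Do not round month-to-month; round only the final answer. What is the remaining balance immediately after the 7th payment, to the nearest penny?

£4,829.61

Monthly rate r = 26%/12 = 2.16667% = 0.0216667.
Each month: B ← B·(1+r) − £200.00.
Month 1: interest £117.93; balance after payment £5,360.76.
Month 2: interest £116.15; balance after payment £5,276.91.
Month 3: interest £114.33; balance after payment £5,191.24.
Month 4: interest £112.48; balance after payment £5,103.72.
Month 5: interest £110.58; balance after payment £5,014.30.
Month 6: interest £108.64; balance after payment £4,922.94.
Month 7: interest £106.66; balance after payment £4,829.61.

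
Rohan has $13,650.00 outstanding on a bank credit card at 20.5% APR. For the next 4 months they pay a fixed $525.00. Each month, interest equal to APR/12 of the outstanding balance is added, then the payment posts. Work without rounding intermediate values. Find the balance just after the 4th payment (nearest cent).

$12,452.50

Monthly rate r = 20.5%/12 = 1.70833% = 0.0170833.
Each month: B ← B·(1+r) − $525.00.
Month 1: interest $233.19; balance after payment $13,358.19.
Month 2: interest $228.20; balance after payment $13,061.39.
Month 3: interest $223.13; balance after payment $12,759.52.
Month 4: interest $217.98; balance after payment $12,452.50.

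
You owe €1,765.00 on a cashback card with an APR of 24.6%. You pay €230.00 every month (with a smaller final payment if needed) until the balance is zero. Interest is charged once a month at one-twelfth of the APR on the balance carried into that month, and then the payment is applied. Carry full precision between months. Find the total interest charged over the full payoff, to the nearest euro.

Monthly rate r = 24.6%/12 = 2.05% = 0.0205.
Payoff takes n = ⌈−ln(1 − rB₀/P)/ln(1+r)⌉ = ⌈8.435⌉ = 9 payments; the last is €100.55.
Total paid = 8·€230.00 + €100.55 = €1,940.55.
Total interest = total paid − principal = €1,940.55 − €1,765.00 = €175.55.

€176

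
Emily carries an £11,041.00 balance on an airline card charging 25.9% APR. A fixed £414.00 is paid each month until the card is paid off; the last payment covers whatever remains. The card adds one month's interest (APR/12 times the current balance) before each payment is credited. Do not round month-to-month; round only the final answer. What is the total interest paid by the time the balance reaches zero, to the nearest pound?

£5,577

Monthly rate r = 25.9%/12 = 2.15833% = 0.0215833.
Payoff takes n = ⌈−ln(1 − rB₀/P)/ln(1+r)⌉ = ⌈40.138⌉ = 41 payments; the last is £57.69.
Total paid = 40·£414.00 + £57.69 = £16,617.69.
Total interest = total paid − principal = £16,617.69 − £11,041.00 = £5,576.69.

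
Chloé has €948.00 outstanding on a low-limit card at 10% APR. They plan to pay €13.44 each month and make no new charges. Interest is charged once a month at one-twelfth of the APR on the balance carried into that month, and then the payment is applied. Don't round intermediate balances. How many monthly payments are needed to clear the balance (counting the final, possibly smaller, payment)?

Monthly rate r = 10%/12 = 0.833333% = 0.00833333.
Recurrence: B ← B·(1+r) − €13.44.
Month 1: interest €7.90; balance after payment €942.46.
Month 2: interest €7.85; balance after payment €936.87.
Closed form: n = −ln(1 − rB₀/P)/ln(1+r) = −ln(0.4122)/ln(1.00833) ≈ 106.791, so the balance reaches zero during payment 107.

107 months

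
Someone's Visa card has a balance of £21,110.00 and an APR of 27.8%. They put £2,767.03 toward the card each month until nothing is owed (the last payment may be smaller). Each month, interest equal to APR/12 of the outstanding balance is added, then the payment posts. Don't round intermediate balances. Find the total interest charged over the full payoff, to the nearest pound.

£2,395

Monthly rate r = 27.8%/12 = 2.31667% = 0.0231667.
Payoff takes n = ⌈−ln(1 − rB₀/P)/ln(1+r)⌉ = ⌈8.492⌉ = 9 payments; the last is £1,369.01.
Total paid = 8·£2,767.03 + £1,369.01 = £23,505.25.
Total interest = total paid − principal = £23,505.25 − £21,110.00 = £2,395.25.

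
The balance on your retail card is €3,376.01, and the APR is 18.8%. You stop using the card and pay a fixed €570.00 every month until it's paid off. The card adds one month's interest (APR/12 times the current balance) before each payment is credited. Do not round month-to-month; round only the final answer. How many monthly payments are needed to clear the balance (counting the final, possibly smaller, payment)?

Monthly rate r = 18.8%/12 = 1.56667% = 0.0156667.
Recurrence: B ← B·(1+r) − €570.00.
Month 1: interest €52.89; balance after payment €2,858.90.
Month 2: interest €44.79; balance after payment €2,333.69.
Closed form: n = −ln(1 − rB₀/P)/ln(1+r) = −ln(0.90721)/ln(1.01567) ≈ 6.264, so the balance reaches zero during payment 7.

7 payments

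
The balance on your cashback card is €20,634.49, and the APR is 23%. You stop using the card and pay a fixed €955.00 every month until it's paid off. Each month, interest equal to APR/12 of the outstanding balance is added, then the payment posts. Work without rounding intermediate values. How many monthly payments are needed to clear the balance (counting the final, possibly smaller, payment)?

Monthly rate r = 23%/12 = 1.91667% = 0.0191667.
Recurrence: B ← B·(1+r) − €955.00.
Month 1: interest €395.49; balance after payment €20,074.98.
Month 2: interest €384.77; balance after payment €19,504.75.
Closed form: n = −ln(1 − rB₀/P)/ln(1+r) = −ln(0.58587)/ln(1.01917) ≈ 28.162, so the balance reaches zero during payment 29.

29 months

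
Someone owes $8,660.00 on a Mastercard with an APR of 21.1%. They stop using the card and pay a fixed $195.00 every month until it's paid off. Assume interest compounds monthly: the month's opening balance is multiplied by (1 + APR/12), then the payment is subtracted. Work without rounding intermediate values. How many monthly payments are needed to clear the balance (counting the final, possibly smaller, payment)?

88 months

Monthly rate r = 21.1%/12 = 1.75833% = 0.0175833.
Recurrence: B ← B·(1+r) − $195.00.
Month 1: interest $152.27; balance after payment $8,617.27.
Month 2: interest $151.52; balance after payment $8,573.79.
Closed form: n = −ln(1 − rB₀/P)/ln(1+r) = −ln(0.21912)/ln(1.01758) ≈ 87.096, so the balance reaches zero during payment 88.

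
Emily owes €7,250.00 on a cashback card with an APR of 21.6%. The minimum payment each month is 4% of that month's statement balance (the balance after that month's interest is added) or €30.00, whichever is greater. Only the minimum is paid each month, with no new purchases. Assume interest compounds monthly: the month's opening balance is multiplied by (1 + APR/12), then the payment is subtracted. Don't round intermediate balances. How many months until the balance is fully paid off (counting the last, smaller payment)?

Monthly rate r = 21.6%/12 = 1.8% = 0.018.
While 4% of the post-interest balance exceeds €30.00, each month B ← (B·(1+r))·(1 − 0.04), i.e. B shrinks by the factor (1+r)·0.96 = 0.97728.
This holds for months 1–100. Entering month 101 the balance is €728.18; 4% of the post-interest balance is now below €30.00, so the flat €30.00 minimum applies from here.
From month 101 a fixed €30.00 at rate r clears €728.18 in 33 more payments. Total: 100 + 33 = 133 months.

133 months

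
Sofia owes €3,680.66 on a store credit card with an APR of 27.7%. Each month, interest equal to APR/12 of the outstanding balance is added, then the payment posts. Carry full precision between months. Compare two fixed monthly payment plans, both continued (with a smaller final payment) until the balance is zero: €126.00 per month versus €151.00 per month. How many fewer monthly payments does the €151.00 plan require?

Monthly rate r = 27.7%/12 = 2.30833% = 0.0230833.
At €126.00/mo: n = ⌈−ln(1 − rB₀/P)/ln(1+r)⌉ = 50 payments (last €19.82); total interest = total paid − €3,680.66 = €2,513.16.
At €151.00/mo: 37 payments (last €36.67); total interest €1,792.01.
Payments saved = 50 − 37 = 13.

13 fewer payments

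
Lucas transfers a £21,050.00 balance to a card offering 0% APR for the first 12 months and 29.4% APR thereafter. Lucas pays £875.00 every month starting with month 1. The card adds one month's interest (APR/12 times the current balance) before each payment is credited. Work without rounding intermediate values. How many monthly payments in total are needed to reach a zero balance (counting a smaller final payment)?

27 payments

Promo months 1–12 at r₀ = 0%/12 = 0; months 13+ at r₁ = 29.4%/12 = 0.0245.
After month 12 (no interest yet): B = £21,050.00 − 12·£875.00 = £10,550.00.
Then at r₁ with £875.00/mo: n₂ = −ln(1 − r₁·B/P)/ln(1+r₁) ≈ 14.47 → 15 more payments.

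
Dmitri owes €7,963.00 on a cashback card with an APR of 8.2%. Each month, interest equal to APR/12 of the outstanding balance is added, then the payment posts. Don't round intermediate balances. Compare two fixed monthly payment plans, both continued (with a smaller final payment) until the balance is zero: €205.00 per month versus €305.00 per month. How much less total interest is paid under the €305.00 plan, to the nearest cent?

€484.89

Monthly rate r = 8.2%/12 = 0.683333% = 0.00683333.
At €205.00/mo: n = ⌈−ln(1 − rB₀/P)/ln(1+r)⌉ = 46 payments (last €60.96); total interest = total paid − €7,963.00 = €1,322.96.
At €305.00/mo: 29 payments (last €261.07); total interest €838.07.
Interest saved = €1,322.96 − €838.07 = €484.89.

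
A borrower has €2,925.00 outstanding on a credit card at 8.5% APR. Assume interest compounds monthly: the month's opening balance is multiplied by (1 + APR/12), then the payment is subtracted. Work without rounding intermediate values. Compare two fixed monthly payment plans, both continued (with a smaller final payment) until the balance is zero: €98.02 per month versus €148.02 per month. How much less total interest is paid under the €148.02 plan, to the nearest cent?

€135.38

Monthly rate r = 8.5%/12 = 0.708333% = 0.00708333.
At €98.02/mo: n = ⌈−ln(1 − rB₀/P)/ln(1+r)⌉ = 34 payments (last €63.06); total interest = total paid − €2,925.00 = €372.72.
At €148.02/mo: 22 payments (last €53.92); total interest €237.34.
Interest saved = €372.72 − €237.34 = €135.38.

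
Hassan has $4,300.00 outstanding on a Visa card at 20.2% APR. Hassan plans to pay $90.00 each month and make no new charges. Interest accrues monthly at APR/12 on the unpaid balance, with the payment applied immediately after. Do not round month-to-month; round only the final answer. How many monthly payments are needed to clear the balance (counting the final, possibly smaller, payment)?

98 months

Monthly rate r = 20.2%/12 = 1.68333% = 0.0168333.
Recurrence: B ← B·(1+r) − $90.00.
Month 1: interest $72.38; balance after payment $4,282.38.
Month 2: interest $72.09; balance after payment $4,264.47.
Closed form: n = −ln(1 − rB₀/P)/ln(1+r) = −ln(0.19574)/ln(1.01683) ≈ 97.702, so the balance reaches zero during payment 98.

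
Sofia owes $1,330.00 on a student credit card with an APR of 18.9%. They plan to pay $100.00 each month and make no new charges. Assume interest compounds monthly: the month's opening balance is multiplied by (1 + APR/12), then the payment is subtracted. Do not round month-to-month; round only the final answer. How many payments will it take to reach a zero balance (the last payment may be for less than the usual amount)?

Monthly rate r = 18.9%/12 = 1.575% = 0.01575.
Recurrence: B ← B·(1+r) − $100.00.
Month 1: interest $20.95; balance after payment $1,250.95.
Month 2: interest $19.70; balance after payment $1,170.65.
Closed form: n = −ln(1 − rB₀/P)/ln(1+r) = −ln(0.79052)/ln(1.01575) ≈ 15.042, so the balance reaches zero during payment 16.

16 months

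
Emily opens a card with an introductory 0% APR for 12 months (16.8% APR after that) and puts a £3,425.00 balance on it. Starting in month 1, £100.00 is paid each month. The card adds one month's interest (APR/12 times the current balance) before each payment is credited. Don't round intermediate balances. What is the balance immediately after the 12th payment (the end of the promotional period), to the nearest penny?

£2,225.00

Promo months 1–12 at r₀ = 0%/12 = 0; months 13+ at r₁ = 16.8%/12 = 0.014.
After month 12 (no interest yet): B = £3,425.00 − 12·£100.00 = £2,225.00.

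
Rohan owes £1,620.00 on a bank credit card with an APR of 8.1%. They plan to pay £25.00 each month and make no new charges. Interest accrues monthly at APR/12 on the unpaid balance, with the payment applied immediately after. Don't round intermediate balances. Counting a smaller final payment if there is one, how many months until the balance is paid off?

86 months

Monthly rate r = 8.1%/12 = 0.675% = 0.00675.
Recurrence: B ← B·(1+r) − £25.00.
Month 1: interest £10.94; balance after payment £1,605.93.
Month 2: interest £10.84; balance after payment £1,591.78.
Closed form: n = −ln(1 − rB₀/P)/ln(1+r) = −ln(0.5626)/ln(1.00675) ≈ 85.500, so the balance reaches zero during payment 86.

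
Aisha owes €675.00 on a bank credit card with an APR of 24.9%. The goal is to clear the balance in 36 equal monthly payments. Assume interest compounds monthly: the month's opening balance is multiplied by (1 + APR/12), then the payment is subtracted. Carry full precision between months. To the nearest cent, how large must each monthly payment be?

€26.80

Monthly rate r = 24.9%/12 = 2.075% = 0.02075.
Level-payment amortization: P = B₀·r / (1 − (1+r)^(−n)) = 675.00·0.02075 / (1 − 1.02075^(−36)).
Denominator 1 − (1+r)^(−36) = 0.522578459.
P = 14.0062 / 0.522578459 ≈ 26.80.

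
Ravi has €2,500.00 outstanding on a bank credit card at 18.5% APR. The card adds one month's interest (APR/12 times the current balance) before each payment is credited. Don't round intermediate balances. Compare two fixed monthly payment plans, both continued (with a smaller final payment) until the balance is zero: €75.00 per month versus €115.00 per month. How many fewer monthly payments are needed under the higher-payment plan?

21 fewer payments

Monthly rate r = 18.5%/12 = 1.54167% = 0.0154167.
At €75.00/mo: n = ⌈−ln(1 − rB₀/P)/ln(1+r)⌉ = 48 payments (last €11.17); total interest = total paid − €2,500.00 = €1,036.17.
At €115.00/mo: 27 payments (last €78.45); total interest €568.45.
Payments saved = 48 − 27 = 21.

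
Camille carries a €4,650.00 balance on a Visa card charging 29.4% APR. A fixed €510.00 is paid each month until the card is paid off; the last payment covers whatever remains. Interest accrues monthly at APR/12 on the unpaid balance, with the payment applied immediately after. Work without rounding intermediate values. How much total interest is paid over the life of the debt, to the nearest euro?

Monthly rate r = 29.4%/12 = 2.45% = 0.0245.
Payoff takes n = ⌈−ln(1 − rB₀/P)/ln(1+r)⌉ = ⌈10.445⌉ = 11 payments; the last is €228.25.
Total paid = 10·€510.00 + €228.25 = €5,328.25.
Total interest = total paid − principal = €5,328.25 − €4,650.00 = €678.25.

€678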